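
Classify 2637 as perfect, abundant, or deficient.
deficient

Proper divisors of 2637: sum = 1 + 3 + 9 + 293 + 879 = 1185
Since 1185 < 2637, 2637 is deficient.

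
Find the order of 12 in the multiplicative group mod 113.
112

113 is prime, so ord(12) divides φ(113) = 112.
Divisors of 112: 1, 2, 4, 7, 8, 14, 16, 28, 56, 112.
Repeated squaring: 12^1 ≡ 12, 12^2 ≡ 31, 12^4 ≡ 57, 12^8 ≡ 85, 12^16 ≡ 106, 12^32 ≡ 49, 12^64 ≡ 28 (mod 113).
Test 12^d mod 113 for each divisor d in increasing order:
12^1 ≡ 12
12^2 ≡ 31
12^4 ≡ 57
12^7 = 12^4·12^2·12^1 ≡ 73
12^8 ≡ 85
12^14 = 12^8·12^4·12^2 ≡ 18
12^16 ≡ 106
12^28 = 12^16·12^8·12^4 ≡ 98
12^56 = 12^32·12^16·12^8 ≡ 112
12^112 = 12^64·12^32·12^16 ≡ 1  ← first divisor giving 1
The order is 112.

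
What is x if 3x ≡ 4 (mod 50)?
x ≡ 18 (mod 50)

gcd(3, 50) = 1, which divides 4, so solutions exist.
Find 3^(-1) mod 50 by the extended Euclidean algorithm:
50 = 16 × 3 + 2  ⟹  2 = (1)·50 + (-16)·3
3 = 1 × 2 + 1  ⟹  1 = (-1)·50 + (17)·3
So (17)·3 ≡ 1 (mod 50), i.e. 3^(-1) ≡ 17 (mod 50).
x ≡ 17 × 4 = 68 ≡ 18 (mod 50).
Check: 3 × 18 = 54 ≡ 4 (mod 50).
Unique solution: x ≡ 18 (mod 50)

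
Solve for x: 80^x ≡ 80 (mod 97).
1

Baby-step giant-step with step n = ⌈√97⌉ = 10.
Baby steps 80^j mod 97 (j:value) for j=0..9: 0:1, 1:80, 2:95, 3:34, 4:4, 5:29, 6:89, 7:39, 8:16, 9:19.
h = 80 is already in the table at j=1, so x = 1.
Check: 80^1 ≡ 80 (mod 97).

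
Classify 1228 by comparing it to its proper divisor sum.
deficient

Proper divisors of 1228: sum = 1 + 2 + 4 + 307 + 614 = 928
Since 928 < 1228, 1228 is deficient.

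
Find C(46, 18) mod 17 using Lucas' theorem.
7

Using Lucas' theorem:
Write n=46 and k=18 in base 17:
n in base 17: [2, 12]
k in base 17: [1, 1]
C(46,18) mod 17 = ∏ C(n_i, k_i) mod 17
Digit binomials (mod 17): C(2,1) = 2; C(12,1) = 12
Product: 2 × 12 = 24 ≡ 7 (mod 17)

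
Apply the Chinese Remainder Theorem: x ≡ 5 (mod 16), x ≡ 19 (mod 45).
469

Using Chinese Remainder Theorem:
M = 16 × 45 = 720
M1 = 45, M2 = 16
y1 = 45^(-1) mod 16 = 5
y2 = 16^(-1) mod 45 = 31
x = (5×45×5 + 19×16×31) mod 720 = 469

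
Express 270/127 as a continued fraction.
[2; 7, 1, 15]

Euclidean algorithm steps:
270 = 2 × 127 + 16
127 = 7 × 16 + 15
16 = 1 × 15 + 1
15 = 15 × 1 + 0
Continued fraction: [2; 7, 1, 15]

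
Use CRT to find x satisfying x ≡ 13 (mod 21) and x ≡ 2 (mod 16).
34

Using Chinese Remainder Theorem:
M = 21 × 16 = 336
M1 = 16, M2 = 21
y1 = 16^(-1) mod 21 = 4
y2 = 21^(-1) mod 16 = 13
x = (13×16×4 + 2×21×13) mod 336 = 34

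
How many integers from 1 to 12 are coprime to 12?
4

12 = 2^2 × 3
φ(n) = n × ∏(1 - 1/p) for each prime p dividing n
φ(12) = 12 × (1 - 1/2) × (1 - 1/3) = 4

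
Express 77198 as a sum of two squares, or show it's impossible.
Not possible

Factorization: 77198 = 2 × 11^3 × 29
By Fermat: n is sum of two squares iff every prime p ≡ 3 (mod 4) appears to even power.
Prime(s) ≡ 3 (mod 4) with odd exponent: [(11, 3)]
Therefore 77198 cannot be expressed as a² + b².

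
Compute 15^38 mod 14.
1

Repeated squaring. Binary of 38 = 100110.
15^1 ≡ 1 (mod 14); 15^2 ≡ 1 (mod 14); 15^4 ≡ 1 (mod 14); 15^8 ≡ 1 (mod 14); 15^16 ≡ 1 (mod 14); 15^32 ≡ 1 (mod 14)
15^38 = 15^2 × 15^4 × 15^32 ≡ 1 (mod 14)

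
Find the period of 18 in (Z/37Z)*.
36

37 is prime, so ord(18) divides φ(37) = 36.
Divisors of 36: 1, 2, 3, 4, 6, 9, 12, 18, 36.
Repeated squaring: 18^1 ≡ 18, 18^2 ≡ 28, 18^4 ≡ 7, 18^8 ≡ 12, 18^16 ≡ 33, 18^32 ≡ 16 (mod 37).
Test 18^d mod 37 for each divisor d in increasing order:
18^1 ≡ 18
18^2 ≡ 28
18^3 = 18^2·18^1 ≡ 23
18^4 ≡ 7
18^6 = 18^4·18^2 ≡ 11
18^9 = 18^8·18^1 ≡ 31
18^12 = 18^8·18^4 ≡ 10
18^18 = 18^16·18^2 ≡ 36
18^36 = 18^32·18^4 ≡ 1  ← first divisor giving 1
The order is 36.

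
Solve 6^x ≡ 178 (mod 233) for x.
86

Baby-step giant-step with step n = ⌈√233⌉ = 16.
Baby steps 6^j mod 233 (j:value) for j=0..15: 0:1, 1:6, 2:36, 3:216, 4:131, 5:87, 6:56, 7:103, 8:152, 9:213, 10:113, 11:212, 12:107, 13:176, 14:124, 15:45.
Giant-step multiplier: 6^(-16) ≡ 6^(232-16) = 6^216 ≡ 63 (mod 233).
Giant steps γ_i = 178·63^i mod 233: γ_0=178, γ_1=30, γ_2=26, γ_3=7, γ_4=208, γ_5=56 (in table at j=6).
x = i·n + j = 5·16 + 6 = 86.
Check: 6^86 ≡ 178 (mod 233).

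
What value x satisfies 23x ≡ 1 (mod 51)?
20

gcd(23, 51) = 1, so the inverse exists.
Extended Euclidean algorithm on (51, 23):
51 = 2 × 23 + 5  ⟹  5 = (1)·51 + (-2)·23
23 = 4 × 5 + 3  ⟹  3 = (-4)·51 + (9)·23
5 = 1 × 3 + 2  ⟹  2 = (5)·51 + (-11)·23
3 = 1 × 2 + 1  ⟹  1 = (-9)·51 + (20)·23
So (20)·23 ≡ 1 (mod 51), i.e. 23^(-1) ≡ 20 (mod 51).
Check: 23 × 20 = 460 ≡ 1 (mod 51)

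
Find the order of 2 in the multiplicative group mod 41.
20

41 is prime, so ord(2) divides φ(41) = 40.
Divisors of 40: 1, 2, 4, 5, 8, 10, 20, 40.
Repeated squaring: 2^1 ≡ 2, 2^2 ≡ 4, 2^4 ≡ 16, 2^8 ≡ 10, 2^16 ≡ 18, 2^32 ≡ 37 (mod 41).
Test 2^d mod 41 for each divisor d in increasing order:
2^1 ≡ 2
2^2 ≡ 4
2^4 ≡ 16
2^5 = 2^4·2^1 ≡ 32
2^8 ≡ 10
2^10 = 2^8·2^2 ≡ 40
2^20 = 2^16·2^4 ≡ 1  ← first divisor giving 1
The order is 20.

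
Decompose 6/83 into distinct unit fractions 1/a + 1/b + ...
1/14 + 1/1162

Greedy algorithm:
6/83: ceiling(83/6) = 14, use 1/14
1/1162: ceiling(1162/1) = 1162, use 1/1162
Result: 6/83 = 1/14 + 1/1162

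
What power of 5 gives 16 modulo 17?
8

Baby-step giant-step with step n = ⌈√17⌉ = 5.
Baby steps 5^j mod 17 (j:value) for j=0..4: 0:1, 1:5, 2:8, 3:6, 4:13.
Giant-step multiplier: 5^(-5) ≡ 5^(16-5) = 5^11 ≡ 11 (mod 17).
Giant steps γ_i = 16·11^i mod 17: γ_0=16, γ_1=6 (in table at j=3).
x = i·n + j = 1·5 + 3 = 8.
Check: 5^8 ≡ 16 (mod 17).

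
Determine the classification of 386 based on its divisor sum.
deficient

Proper divisors of 386: sum = 1 + 2 + 193 = 196
Since 196 < 386, 386 is deficient.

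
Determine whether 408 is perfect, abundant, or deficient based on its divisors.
abundant

Proper divisors of 408: sum = 1 + 2 + 3 + 4 + 6 + 8 + 12 + 17 + 24 + 34 + 51 + 68 + 102 + 136 + 204 = 672
Since 672 > 408, 408 is abundant.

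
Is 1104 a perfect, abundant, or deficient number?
abundant

Proper divisors of 1104: sum = 1 + 2 + 3 + 4 + 6 + 8 + 12 + 16 + ... + 184 + 276 + 368 + 552 (19 divisors) = 1872
Since 1872 > 1104, 1104 is abundant.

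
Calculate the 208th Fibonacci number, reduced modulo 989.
918

Matrix identity: Q^n = [[F_(n+1), F_n], [F_n, F_(n-1)]] with Q = [[1,1],[1,0]].
n = 208 = 11010000₂. Square-and-multiply, entries mod 989:
Q^1 = [[1,1],[1,0]]
Q^3 = (Q^1)²·Q = [[3,2],[2,1]]
Q^6 = (Q^3)² = [[13,8],[8,5]]
Q^13 = (Q^6)²·Q = [[377,233],[233,144]]
Q^26 = (Q^13)² = [[596,735],[735,850]]
Q^52 = (Q^26)² = [[396,624],[624,761]]
Q^104 = (Q^52)² = [[264,987],[987,266]]
Q^208 = (Q^104)² = [[470,918],[918,541]]
F_208 mod 989 = Q^208[0][1] = 918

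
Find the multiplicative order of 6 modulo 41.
40

41 is prime, so ord(6) divides φ(41) = 40.
Divisors of 40: 1, 2, 4, 5, 8, 10, 20, 40.
Repeated squaring: 6^1 ≡ 6, 6^2 ≡ 36, 6^4 ≡ 25, 6^8 ≡ 10, 6^16 ≡ 18, 6^32 ≡ 37 (mod 41).
Test 6^d mod 41 for each divisor d in increasing order:
6^1 ≡ 6
6^2 ≡ 36
6^4 ≡ 25
6^5 = 6^4·6^1 ≡ 27
6^8 ≡ 10
6^10 = 6^8·6^2 ≡ 32
6^20 = 6^16·6^4 ≡ 40
6^40 = 6^32·6^8 ≡ 1  ← first divisor giving 1
The order is 40.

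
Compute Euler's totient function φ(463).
462

463 = 463
φ(n) = n × ∏(1 - 1/p) for each prime p dividing n
φ(463) = 463 × (1 - 1/463) = 462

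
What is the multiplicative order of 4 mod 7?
3

7 is prime, so ord(4) divides φ(7) = 6.
Divisors of 6: 1, 2, 3, 6.
Repeated squaring: 4^1 ≡ 4, 4^2 ≡ 2, 4^4 ≡ 4 (mod 7).
Test 4^d mod 7 for each divisor d in increasing order:
4^1 ≡ 4
4^2 ≡ 2
4^3 = 4^2·4^1 ≡ 1  ← first divisor giving 1
The order is 3.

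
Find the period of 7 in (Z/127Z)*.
126

127 is prime, so ord(7) divides φ(127) = 126.
Divisors of 126: 1, 2, 3, 6, 7, 9, 14, 18, 21, 42, 63, 126.
Repeated squaring: 7^1 ≡ 7, 7^2 ≡ 49, 7^4 ≡ 115, 7^8 ≡ 17, 7^16 ≡ 35, 7^32 ≡ 82, 7^64 ≡ 120 (mod 127).
Test 7^d mod 127 for each divisor d in increasing order:
7^1 ≡ 7
7^2 ≡ 49
7^3 = 7^2·7^1 ≡ 89
7^6 = 7^4·7^2 ≡ 47
7^7 = 7^4·7^2·7^1 ≡ 75
7^9 = 7^8·7^1 ≡ 119
7^14 = 7^8·7^4·7^2 ≡ 37
7^18 = 7^16·7^2 ≡ 64
7^21 = 7^16·7^4·7^1 ≡ 108
7^42 = 7^32·7^8·7^2 ≡ 107
7^63 = 7^32·7^16·7^8·7^4·7^2·7^1 ≡ 126
7^126 = 7^64·7^32·7^16·7^8·7^4·7^2 ≡ 1  ← first divisor giving 1
The order is 126.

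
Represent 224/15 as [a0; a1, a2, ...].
[14; 1, 14]

Euclidean algorithm steps:
224 = 14 × 15 + 14
15 = 1 × 14 + 1
14 = 14 × 1 + 0
Continued fraction: [14; 1, 14]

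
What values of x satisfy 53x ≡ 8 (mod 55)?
x ≡ 51 (mod 55)

gcd(53, 55) = 1, which divides 8, so solutions exist.
Find 53^(-1) mod 55 by the extended Euclidean algorithm:
55 = 1 × 53 + 2  ⟹  2 = (1)·55 + (-1)·53
53 = 26 × 2 + 1  ⟹  1 = (-26)·55 + (27)·53
So (27)·53 ≡ 1 (mod 55), i.e. 53^(-1) ≡ 27 (mod 55).
x ≡ 27 × 8 = 216 ≡ 51 (mod 55).
Check: 53 × 51 = 2703 ≡ 8 (mod 55).
Unique solution: x ≡ 51 (mod 55)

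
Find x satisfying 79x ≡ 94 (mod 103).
x ≡ 39 (mod 103)

gcd(79, 103) = 1, which divides 94, so solutions exist.
Find 79^(-1) mod 103 by the extended Euclidean algorithm:
103 = 1 × 79 + 24  ⟹  24 = (1)·103 + (-1)·79
79 = 3 × 24 + 7  ⟹  7 = (-3)·103 + (4)·79
24 = 3 × 7 + 3  ⟹  3 = (10)·103 + (-13)·79
7 = 2 × 3 + 1  ⟹  1 = (-23)·103 + (30)·79
So (30)·79 ≡ 1 (mod 103), i.e. 79^(-1) ≡ 30 (mod 103).
x ≡ 30 × 94 = 2820 ≡ 39 (mod 103).
Check: 79 × 39 = 3081 ≡ 94 (mod 103).
Unique solution: x ≡ 39 (mod 103)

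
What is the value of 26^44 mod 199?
180

Repeated squaring. Binary of 44 = 101100.
26^1 ≡ 26 (mod 199); 26^2 ≡ 79 (mod 199); 26^4 ≡ 72 (mod 199); 26^8 ≡ 10 (mod 199); 26^16 ≡ 100 (mod 199); 26^32 ≡ 50 (mod 199)
26^44 = 26^4 × 26^8 × 26^32 ≡ 180 (mod 199)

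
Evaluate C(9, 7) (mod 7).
1

Using Lucas' theorem:
Write n=9 and k=7 in base 7:
n in base 7: [1, 2]
k in base 7: [1, 0]
C(9,7) mod 7 = ∏ C(n_i, k_i) mod 7
Digit binomials (mod 7): C(1,1) = 1; C(2,0) = 1
Product: 1 × 1 = 1 ≡ 1 (mod 7)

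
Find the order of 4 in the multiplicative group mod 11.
5

11 is prime, so ord(4) divides φ(11) = 10.
Divisors of 10: 1, 2, 5, 10.
Repeated squaring: 4^1 ≡ 4, 4^2 ≡ 5, 4^4 ≡ 3, 4^8 ≡ 9 (mod 11).
Test 4^d mod 11 for each divisor d in increasing order:
4^1 ≡ 4
4^2 ≡ 5
4^5 = 4^4·4^1 ≡ 1  ← first divisor giving 1
The order is 5.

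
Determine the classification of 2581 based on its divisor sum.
deficient

Proper divisors of 2581: sum = 1 + 29 + 89 = 119
Since 119 < 2581, 2581 is deficient.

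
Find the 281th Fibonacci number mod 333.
130

Matrix identity: Q^n = [[F_(n+1), F_n], [F_n, F_(n-1)]] with Q = [[1,1],[1,0]].
n = 281 = 100011001₂. Square-and-multiply, entries mod 333:
Q^1 = [[1,1],[1,0]]
Q^2 = (Q^1)² = [[2,1],[1,1]]
Q^4 = (Q^2)² = [[5,3],[3,2]]
Q^8 = (Q^4)² = [[34,21],[21,13]]
Q^17 = (Q^8)²·Q = [[253,265],[265,321]]
Q^35 = (Q^17)²·Q = [[297,35],[35,262]]
Q^70 = (Q^35)² = [[190,251],[251,272]]
Q^140 = (Q^70)² = [[200,78],[78,122]]
Q^281 = (Q^140)²·Q = [[271,130],[130,141]]
F_281 mod 333 = Q^281[0][1] = 130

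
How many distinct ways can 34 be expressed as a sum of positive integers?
12310

p(n) counts ways to write n as a sum of positive integers (order ignored).
Euler's pentagonal recurrence: p(k) = p(k-1) + p(k-2) - p(k-5) - p(k-7) + p(k-12) + p(k-15) - ... (offsets j(3j∓1)/2, signs ++--, p(0)=1, p(<0)=0).
DP table for k = 0..33: p(0)=1, p(1)=1, p(2)=2, p(3)=3, p(4)=5, p(5)=7, p(6)=11, p(7)=15, p(8)=22, p(9)=30, p(10)=42, p(11)=56, p(12)=77, p(13)=101, p(14)=135, p(15)=176, p(16)=231, p(17)=297, p(18)=385, p(19)=490, p(20)=627, p(21)=792, p(22)=1002, p(23)=1255, p(24)=1575, p(25)=1958, p(26)=2436, p(27)=3010, p(28)=3718, p(29)=4565, p(30)=5604, p(31)=6842, p(32)=8349, p(33)=10143.
Final step: p(34) = p(33) + p(32) - p(29) - p(27) + p(22) + p(19) - p(12) - p(8)
= 10143 + 8349 - 4565 - 3010 + 1002 + 490 - 77 - 22
= 12310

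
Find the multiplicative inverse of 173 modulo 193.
164

gcd(173, 193) = 1, so the inverse exists.
Extended Euclidean algorithm on (193, 173):
193 = 1 × 173 + 20  ⟹  20 = (1)·193 + (-1)·173
173 = 8 × 20 + 13  ⟹  13 = (-8)·193 + (9)·173
20 = 1 × 13 + 7  ⟹  7 = (9)·193 + (-10)·173
13 = 1 × 7 + 6  ⟹  6 = (-17)·193 + (19)·173
7 = 1 × 6 + 1  ⟹  1 = (26)·193 + (-29)·173
So (-29)·173 ≡ 1 (mod 193), i.e. 173^(-1) ≡ -29 ≡ 164 (mod 193).
Check: 173 × 164 = 28372 ≡ 1 (mod 193)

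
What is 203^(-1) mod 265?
47

gcd(203, 265) = 1, so the inverse exists.
Extended Euclidean algorithm on (265, 203):
265 = 1 × 203 + 62  ⟹  62 = (1)·265 + (-1)·203
203 = 3 × 62 + 17  ⟹  17 = (-3)·265 + (4)·203
62 = 3 × 17 + 11  ⟹  11 = (10)·265 + (-13)·203
17 = 1 × 11 + 6  ⟹  6 = (-13)·265 + (17)·203
11 = 1 × 6 + 5  ⟹  5 = (23)·265 + (-30)·203
6 = 1 × 5 + 1  ⟹  1 = (-36)·265 + (47)·203
So (47)·203 ≡ 1 (mod 265), i.e. 203^(-1) ≡ 47 (mod 265).
Check: 203 × 47 = 9541 ≡ 1 (mod 265)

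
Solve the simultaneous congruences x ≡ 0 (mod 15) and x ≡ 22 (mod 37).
540

Using Chinese Remainder Theorem:
M = 15 × 37 = 555
M1 = 37, M2 = 15
y1 = 37^(-1) mod 15 = 13
y2 = 15^(-1) mod 37 = 5
x = (0×37×13 + 22×15×5) mod 555 = 540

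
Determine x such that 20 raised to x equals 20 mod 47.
1

Baby-step giant-step with step n = ⌈√47⌉ = 7.
Baby steps 20^j mod 47 (j:value) for j=0..6: 0:1, 1:20, 2:24, 3:10, 4:12, 5:5, 6:6.
h = 20 is already in the table at j=1, so x = 1.
Check: 20^1 ≡ 20 (mod 47).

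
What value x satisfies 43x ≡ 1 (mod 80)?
67

gcd(43, 80) = 1, so the inverse exists.
Extended Euclidean algorithm on (80, 43):
80 = 1 × 43 + 37  ⟹  37 = (1)·80 + (-1)·43
43 = 1 × 37 + 6  ⟹  6 = (-1)·80 + (2)·43
37 = 6 × 6 + 1  ⟹  1 = (7)·80 + (-13)·43
So (-13)·43 ≡ 1 (mod 80), i.e. 43^(-1) ≡ -13 ≡ 67 (mod 80).
Check: 43 × 67 = 2881 ≡ 1 (mod 80)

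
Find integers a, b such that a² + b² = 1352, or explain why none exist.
14² + 34² (a=14, b=34)

Factorization: 1352 = 2^3 × 13^2
By Fermat: n is sum of two squares iff every prime p ≡ 3 (mod 4) appears to even power.
All primes ≡ 3 (mod 4) appear to even power.
Search a = 0, 1, 2, … for 1352 - a² a perfect square: first hit at a = 14: 1352 - 196 = 1156 = 34².
1352 = 14² + 34² = 196 + 1156 ✓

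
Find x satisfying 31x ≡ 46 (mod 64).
x ≡ 18 (mod 64)

gcd(31, 64) = 1, which divides 46, so solutions exist.
Find 31^(-1) mod 64 by the extended Euclidean algorithm:
64 = 2 × 31 + 2  ⟹  2 = (1)·64 + (-2)·31
31 = 15 × 2 + 1  ⟹  1 = (-15)·64 + (31)·31
So (31)·31 ≡ 1 (mod 64), i.e. 31^(-1) ≡ 31 (mod 64).
x ≡ 31 × 46 = 1426 ≡ 18 (mod 64).
Check: 31 × 18 = 558 ≡ 46 (mod 64).
Unique solution: x ≡ 18 (mod 64)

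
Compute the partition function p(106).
384276336

p(n) counts ways to write n as a sum of positive integers (order ignored).
Euler's pentagonal recurrence: p(k) = p(k-1) + p(k-2) - p(k-5) - p(k-7) + p(k-12) + p(k-15) - ... (offsets j(3j∓1)/2, signs ++--, p(0)=1, p(<0)=0).
DP table for k = 0..105: p(0)=1, p(1)=1, p(2)=2, p(3)=3, p(4)=5, p(5)=7, p(6)=11, p(7)=15, p(8)=22, p(9)=30, p(10)=42, p(11)=56, p(12)=77, p(13)=101, p(14)=135, p(15)=176, p(16)=231, p(17)=297, p(18)=385, p(19)=490, p(20)=627, p(21)=792, p(22)=1002, p(23)=1255, p(24)=1575, p(25)=1958, p(26)=2436, p(27)=3010, p(28)=3718, p(29)=4565, p(30)=5604, p(31)=6842, p(32)=8349, p(33)=10143, p(34)=12310, p(35)=14883, p(36)=17977, p(37)=21637, p(38)=26015, p(39)=31185, p(40)=37338, p(41)=44583, p(42)=53174, p(43)=63261, p(44)=75175, p(45)=89134, p(46)=105558, p(47)=124754, p(48)=147273, p(49)=173525, p(50)=204226, p(51)=239943, p(52)=281589, p(53)=329931, p(54)=386155, p(55)=451276, p(56)=526823, p(57)=614154, p(58)=715220, p(59)=831820, p(60)=966467, p(61)=1121505, p(62)=1300156, p(63)=1505499, p(64)=1741630, p(65)=2012558, p(66)=2323520, p(67)=2679689, p(68)=3087735, p(69)=3554345, p(70)=4087968, p(71)=4697205, p(72)=5392783, p(73)=6185689, p(74)=7089500, p(75)=8118264, p(76)=9289091, p(77)=10619863, p(78)=12132164, p(79)=13848650, p(80)=15796476, p(81)=18004327, p(82)=20506255, p(83)=23338469, p(84)=26543660, p(85)=30167357, p(86)=34262962, p(87)=38887673, p(88)=44108109, p(89)=49995925, p(90)=56634173, p(91)=64112359, p(92)=72533807, p(93)=82010177, p(94)=92669720, p(95)=104651419, p(96)=118114304, p(97)=133230930, p(98)=150198136, p(99)=169229875, p(100)=190569292, p(101)=214481126, p(102)=241265379, p(103)=271248950, p(104)=304801365, p(105)=342325709.
Final step: p(106) = p(105) + p(104) - p(101) - p(99) + p(94) + p(91) - p(84) - p(80) + p(71) + p(66) - p(55) - p(49) + p(36) + p(29) - p(14) - p(6)
= 342325709 + 304801365 - 214481126 - 169229875 + 92669720 + 64112359 - 26543660 - 15796476 + 4697205 + 2323520 - 451276 - 173525 + 17977 + 4565 - 135 - 11
= 384276336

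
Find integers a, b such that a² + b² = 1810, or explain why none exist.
17² + 39² (a=17, b=39)

Factorization: 1810 = 2 × 5 × 181
By Fermat: n is sum of two squares iff every prime p ≡ 3 (mod 4) appears to even power.
All primes ≡ 3 (mod 4) appear to even power.
Search a = 0, 1, 2, … for 1810 - a² a perfect square: first hit at a = 17: 1810 - 289 = 1521 = 39².
1810 = 17² + 39² = 289 + 1521 ✓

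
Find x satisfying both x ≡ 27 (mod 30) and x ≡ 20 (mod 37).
57

Using Chinese Remainder Theorem:
M = 30 × 37 = 1110
M1 = 37, M2 = 30
y1 = 37^(-1) mod 30 = 13
y2 = 30^(-1) mod 37 = 21
x = (27×37×13 + 20×30×21) mod 1110 = 57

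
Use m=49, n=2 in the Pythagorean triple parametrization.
(2397, 196, 2405)

Euclid's formula: a = m² - n², b = 2mn, c = m² + n²
m = 49, n = 2
a = 49² - 2² = 2401 - 4 = 2397
b = 2 × 49 × 2 = 196
c = 49² + 2² = 2401 + 4 = 2405
Verification: 2397² + 196² = 5745609 + 38416 = 5784025 = 2405² ✓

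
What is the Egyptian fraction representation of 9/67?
1/8 + 1/108 + 1/14472

Greedy algorithm:
9/67: ceiling(67/9) = 8, use 1/8
5/536: ceiling(536/5) = 108, use 1/108
1/14472: ceiling(14472/1) = 14472, use 1/14472
Result: 9/67 = 1/8 + 1/108 + 1/14472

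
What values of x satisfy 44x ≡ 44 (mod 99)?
x ≡ 1 (mod 9)

gcd(44, 99) = 11, which divides 44, so solutions exist.
Divide through by 11: 4x ≡ 4 (mod 9).
Find 4^(-1) mod 9 by the extended Euclidean algorithm:
9 = 2 × 4 + 1  ⟹  1 = (1)·9 + (-2)·4
So (-2)·4 ≡ 1 (mod 9), i.e. 4^(-1) ≡ -2 ≡ 7 (mod 9).
x ≡ 7 × 4 = 28 ≡ 1 (mod 9).
Check: 44 × 1 = 44 ≡ 44 (mod 99).
x ≡ 1 (mod 9), giving 11 solutions mod 99.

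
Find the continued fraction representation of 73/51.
[1; 2, 3, 7]

Euclidean algorithm steps:
73 = 1 × 51 + 22
51 = 2 × 22 + 7
22 = 3 × 7 + 1
7 = 7 × 1 + 0
Continued fraction: [1; 2, 3, 7]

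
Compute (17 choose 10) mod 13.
0

Using Lucas' theorem:
Write n=17 and k=10 in base 13:
n in base 13: [1, 4]
k in base 13: [0, 10]
C(17,10) mod 13 = ∏ C(n_i, k_i) mod 13
Digit binomials (mod 13): C(1,0) = 1; C(4,10) = 0 (k_i > n_i)
Product: 1 × 0 = 0 ≡ 0 (mod 13)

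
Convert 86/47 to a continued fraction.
[1; 1, 4, 1, 7]

Euclidean algorithm steps:
86 = 1 × 47 + 39
47 = 1 × 39 + 8
39 = 4 × 8 + 7
8 = 1 × 7 + 1
7 = 7 × 1 + 0
Continued fraction: [1; 1, 4, 1, 7]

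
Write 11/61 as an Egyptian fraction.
1/6 + 1/74 + 1/6771

Greedy algorithm:
11/61: ceiling(61/11) = 6, use 1/6
5/366: ceiling(366/5) = 74, use 1/74
1/6771: ceiling(6771/1) = 6771, use 1/6771
Result: 11/61 = 1/6 + 1/74 + 1/6771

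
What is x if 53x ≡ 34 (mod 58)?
x ≡ 28 (mod 58)

gcd(53, 58) = 1, which divides 34, so solutions exist.
Find 53^(-1) mod 58 by the extended Euclidean algorithm:
58 = 1 × 53 + 5  ⟹  5 = (1)·58 + (-1)·53
53 = 10 × 5 + 3  ⟹  3 = (-10)·58 + (11)·53
5 = 1 × 3 + 2  ⟹  2 = (11)·58 + (-12)·53
3 = 1 × 2 + 1  ⟹  1 = (-21)·58 + (23)·53
So (23)·53 ≡ 1 (mod 58), i.e. 53^(-1) ≡ 23 (mod 58).
x ≡ 23 × 34 = 782 ≡ 28 (mod 58).
Check: 53 × 28 = 1484 ≡ 34 (mod 58).
Unique solution: x ≡ 28 (mod 58)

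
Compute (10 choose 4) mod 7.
0

Using Lucas' theorem:
Write n=10 and k=4 in base 7:
n in base 7: [1, 3]
k in base 7: [0, 4]
C(10,4) mod 7 = ∏ C(n_i, k_i) mod 7
Digit binomials (mod 7): C(1,0) = 1; C(3,4) = 0 (k_i > n_i)
Product: 1 × 0 = 0 ≡ 0 (mod 7)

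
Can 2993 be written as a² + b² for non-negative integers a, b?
17² + 52² (a=17, b=52)

Factorization: 2993 = 41 × 73
By Fermat: n is sum of two squares iff every prime p ≡ 3 (mod 4) appears to even power.
All primes ≡ 3 (mod 4) appear to even power.
Search a = 0, 1, 2, … for 2993 - a² a perfect square: first hit at a = 17: 2993 - 289 = 2704 = 52².
2993 = 17² + 52² = 289 + 2704 ✓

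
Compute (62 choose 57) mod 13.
5

Using Lucas' theorem:
Write n=62 and k=57 in base 13:
n in base 13: [4, 10]
k in base 13: [4, 5]
C(62,57) mod 13 = ∏ C(n_i, k_i) mod 13
Digit binomials (mod 13): C(4,4) = 1; C(10,5) = 252 ≡ 5
Product: 1 × 5 = 5 ≡ 5 (mod 13)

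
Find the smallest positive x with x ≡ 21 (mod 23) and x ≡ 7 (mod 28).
343

Using Chinese Remainder Theorem:
M = 23 × 28 = 644
M1 = 28, M2 = 23
y1 = 28^(-1) mod 23 = 14
y2 = 23^(-1) mod 28 = 11
x = (21×28×14 + 7×23×11) mod 644 = 343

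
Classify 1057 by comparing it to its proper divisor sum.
deficient

Proper divisors of 1057: sum = 1 + 7 + 151 = 159
Since 159 < 1057, 1057 is deficient.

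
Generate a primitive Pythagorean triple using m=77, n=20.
(5529, 3080, 6329)

Euclid's formula: a = m² - n², b = 2mn, c = m² + n²
m = 77, n = 20
a = 77² - 20² = 5929 - 400 = 5529
b = 2 × 77 × 20 = 3080
c = 77² + 20² = 5929 + 400 = 6329
Verification: 5529² + 3080² = 30569841 + 9486400 = 40056241 = 6329² ✓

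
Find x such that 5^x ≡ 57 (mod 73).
68

Baby-step giant-step with step n = ⌈√73⌉ = 9.
Baby steps 5^j mod 73 (j:value) for j=0..8: 0:1, 1:5, 2:25, 3:52, 4:41, 5:59, 6:3, 7:15, 8:2.
Giant-step multiplier: 5^(-9) ≡ 5^(72-9) = 5^63 ≡ 22 (mod 73).
Giant steps γ_i = 57·22^i mod 73: γ_0=57, γ_1=13, γ_2=67, γ_3=14, γ_4=16, γ_5=60, γ_6=6, γ_7=59 (in table at j=5).
x = i·n + j = 7·9 + 5 = 68.
Check: 5^68 ≡ 57 (mod 73).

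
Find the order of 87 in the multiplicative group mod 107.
53

107 is prime, so ord(87) divides φ(107) = 106.
Divisors of 106: 1, 2, 53, 106.
Repeated squaring: 87^1 ≡ 87, 87^2 ≡ 79, 87^4 ≡ 35, 87^8 ≡ 48, 87^16 ≡ 57, 87^32 ≡ 39, 87^64 ≡ 23 (mod 107).
Test 87^d mod 107 for each divisor d in increasing order:
87^1 ≡ 87
87^2 ≡ 79
87^53 = 87^32·87^16·87^4·87^1 ≡ 1  ← first divisor giving 1
The order is 53.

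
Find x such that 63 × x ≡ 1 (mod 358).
233

gcd(63, 358) = 1, so the inverse exists.
Extended Euclidean algorithm on (358, 63):
358 = 5 × 63 + 43  ⟹  43 = (1)·358 + (-5)·63
63 = 1 × 43 + 20  ⟹  20 = (-1)·358 + (6)·63
43 = 2 × 20 + 3  ⟹  3 = (3)·358 + (-17)·63
20 = 6 × 3 + 2  ⟹  2 = (-19)·358 + (108)·63
3 = 1 × 2 + 1  ⟹  1 = (22)·358 + (-125)·63
So (-125)·63 ≡ 1 (mod 358), i.e. 63^(-1) ≡ -125 ≡ 233 (mod 358).
Check: 63 × 233 = 14679 ≡ 1 (mod 358)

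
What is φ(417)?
276

417 = 3 × 139
φ(n) = n × ∏(1 - 1/p) for each prime p dividing n
φ(417) = 417 × (1 - 1/3) × (1 - 1/139) = 276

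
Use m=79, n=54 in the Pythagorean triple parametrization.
(3325, 8532, 9157)

Euclid's formula: a = m² - n², b = 2mn, c = m² + n²
m = 79, n = 54
a = 79² - 54² = 6241 - 2916 = 3325
b = 2 × 79 × 54 = 8532
c = 79² + 54² = 6241 + 2916 = 9157
Verification: 3325² + 8532² = 11055625 + 72795024 = 83850649 = 9157² ✓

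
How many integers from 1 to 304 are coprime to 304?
144

304 = 2^4 × 19
φ(n) = n × ∏(1 - 1/p) for each prime p dividing n
φ(304) = 304 × (1 - 1/2) × (1 - 1/19) = 144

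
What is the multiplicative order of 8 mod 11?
10

11 is prime, so ord(8) divides φ(11) = 10.
Divisors of 10: 1, 2, 5, 10.
Repeated squaring: 8^1 ≡ 8, 8^2 ≡ 9, 8^4 ≡ 4, 8^8 ≡ 5 (mod 11).
Test 8^d mod 11 for each divisor d in increasing order:
8^1 ≡ 8
8^2 ≡ 9
8^5 = 8^4·8^1 ≡ 10
8^10 = 8^8·8^2 ≡ 1  ← first divisor giving 1
The order is 10.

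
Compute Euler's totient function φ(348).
112

348 = 2^2 × 3 × 29
φ(n) = n × ∏(1 - 1/p) for each prime p dividing n
φ(348) = 348 × (1 - 1/2) × (1 - 1/3) × (1 - 1/29) = 112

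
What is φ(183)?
120

183 = 3 × 61
φ(n) = n × ∏(1 - 1/p) for each prime p dividing n
φ(183) = 183 × (1 - 1/3) × (1 - 1/61) = 120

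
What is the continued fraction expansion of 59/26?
[2; 3, 1, 2, 2]

Euclidean algorithm steps:
59 = 2 × 26 + 7
26 = 3 × 7 + 5
7 = 1 × 5 + 2
5 = 2 × 2 + 1
2 = 2 × 1 + 0
Continued fraction: [2; 3, 1, 2, 2]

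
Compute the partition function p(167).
207890420102

p(n) counts ways to write n as a sum of positive integers (order ignored).
Euler's pentagonal recurrence: p(k) = p(k-1) + p(k-2) - p(k-5) - p(k-7) + p(k-12) + p(k-15) - ... (offsets j(3j∓1)/2, signs ++--, p(0)=1, p(<0)=0).
DP table for k = 0..166: p(0)=1, p(1)=1, p(2)=2, p(3)=3, p(4)=5, p(5)=7, p(6)=11, p(7)=15, p(8)=22, p(9)=30, p(10)=42, p(11)=56, p(12)=77, p(13)=101, p(14)=135, p(15)=176, p(16)=231, p(17)=297, p(18)=385, p(19)=490, p(20)=627, p(21)=792, p(22)=1002, p(23)=1255, p(24)=1575, p(25)=1958, p(26)=2436, p(27)=3010, p(28)=3718, p(29)=4565, p(30)=5604, p(31)=6842, p(32)=8349, p(33)=10143, p(34)=12310, p(35)=14883, p(36)=17977, p(37)=21637, p(38)=26015, p(39)=31185, p(40)=37338, p(41)=44583, p(42)=53174, p(43)=63261, p(44)=75175, p(45)=89134, p(46)=105558, p(47)=124754, p(48)=147273, p(49)=173525, p(50)=204226, p(51)=239943, p(52)=281589, p(53)=329931, p(54)=386155, p(55)=451276, p(56)=526823, p(57)=614154, p(58)=715220, p(59)=831820, p(60)=966467, p(61)=1121505, p(62)=1300156, p(63)=1505499, p(64)=1741630, p(65)=2012558, p(66)=2323520, p(67)=2679689, p(68)=3087735, p(69)=3554345, p(70)=4087968, p(71)=4697205, p(72)=5392783, p(73)=6185689, p(74)=7089500, p(75)=8118264, p(76)=9289091, p(77)=10619863, p(78)=12132164, p(79)=13848650, p(80)=15796476, p(81)=18004327, p(82)=20506255, p(83)=23338469, p(84)=26543660, p(85)=30167357, p(86)=34262962, p(87)=38887673, p(88)=44108109, p(89)=49995925, p(90)=56634173, p(91)=64112359, p(92)=72533807, p(93)=82010177, p(94)=92669720, p(95)=104651419, p(96)=118114304, p(97)=133230930, p(98)=150198136, p(99)=169229875, p(100)=190569292, p(101)=214481126, p(102)=241265379, p(103)=271248950, p(104)=304801365, p(105)=342325709, p(106)=384276336, p(107)=431149389, p(108)=483502844, p(109)=541946240, p(110)=607163746, p(111)=679903203, p(112)=761002156, p(113)=851376628, p(114)=952050665, p(115)=1064144451, p(116)=1188908248, p(117)=1327710076, p(118)=1482074143, p(119)=1653668665, p(120)=1844349560, p(121)=2056148051, p(122)=2291320912, p(123)=2552338241, p(124)=2841940500, p(125)=3163127352, p(126)=3519222692, p(127)=3913864295, p(128)=4351078600, p(129)=4835271870, p(130)=5371315400, p(131)=5964539504, p(132)=6620830889, p(133)=7346629512, p(134)=8149040695, p(135)=9035836076, p(136)=10015581680, p(137)=11097645016, p(138)=12292341831, p(139)=13610949895, p(140)=15065878135, p(141)=16670689208, p(142)=18440293320, p(143)=20390982757, p(144)=22540654445, p(145)=24908858009, p(146)=27517052599, p(147)=30388671978, p(148)=33549419497, p(149)=37027355200, p(150)=40853235313, p(151)=45060624582, p(152)=49686288421, p(153)=54770336324, p(154)=60356673280, p(155)=66493182097, p(156)=73232243759, p(157)=80630964769, p(158)=88751778802, p(159)=97662728555, p(160)=107438159466, p(161)=118159068427, p(162)=129913904637, p(163)=142798995930, p(164)=156919475295, p(165)=172389800255, p(166)=189334822579.
Final step: p(167) = p(166) + p(165) - p(162) - p(160) + p(155) + p(152) - p(145) - p(141) + p(132) + p(127) - p(116) - p(110) + p(97) + p(90) - p(75) - p(67) + p(50) + p(41) - p(22) - p(12)
= 189334822579 + 172389800255 - 129913904637 - 107438159466 + 66493182097 + 49686288421 - 24908858009 - 16670689208 + 6620830889 + 3913864295 - 1188908248 - 607163746 + 133230930 + 56634173 - 8118264 - 2679689 + 204226 + 44583 - 1002 - 77
= 207890420102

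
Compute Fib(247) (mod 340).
73

Matrix identity: Q^n = [[F_(n+1), F_n], [F_n, F_(n-1)]] with Q = [[1,1],[1,0]].
n = 247 = 11110111₂. Square-and-multiply, entries mod 340:
Q^1 = [[1,1],[1,0]]
Q^3 = (Q^1)²·Q = [[3,2],[2,1]]
Q^7 = (Q^3)²·Q = [[21,13],[13,8]]
Q^15 = (Q^7)²·Q = [[307,270],[270,37]]
Q^30 = (Q^15)² = [[209,60],[60,149]]
Q^61 = (Q^30)²·Q = [[81,21],[21,60]]
Q^123 = (Q^61)²·Q = [[103,202],[202,241]]
Q^247 = (Q^123)²·Q = [[201,73],[73,128]]
F_247 mod 340 = Q^247[0][1] = 73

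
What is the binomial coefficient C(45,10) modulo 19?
0

Using Lucas' theorem:
Write n=45 and k=10 in base 19:
n in base 19: [2, 7]
k in base 19: [0, 10]
C(45,10) mod 19 = ∏ C(n_i, k_i) mod 19
Digit binomials (mod 19): C(2,0) = 1; C(7,10) = 0 (k_i > n_i)
Product: 1 × 0 = 0 ≡ 0 (mod 19)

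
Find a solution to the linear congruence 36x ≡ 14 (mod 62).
x ≡ 9 (mod 31)

gcd(36, 62) = 2, which divides 14, so solutions exist.
Divide through by 2: 18x ≡ 7 (mod 31).
Find 18^(-1) mod 31 by the extended Euclidean algorithm:
31 = 1 × 18 + 13  ⟹  13 = (1)·31 + (-1)·18
18 = 1 × 13 + 5  ⟹  5 = (-1)·31 + (2)·18
13 = 2 × 5 + 3  ⟹  3 = (3)·31 + (-5)·18
5 = 1 × 3 + 2  ⟹  2 = (-4)·31 + (7)·18
3 = 1 × 2 + 1  ⟹  1 = (7)·31 + (-12)·18
So (-12)·18 ≡ 1 (mod 31), i.e. 18^(-1) ≡ -12 ≡ 19 (mod 31).
x ≡ 19 × 7 = 133 ≡ 9 (mod 31).
Check: 36 × 9 = 324 ≡ 14 (mod 62).
x ≡ 9 (mod 31), giving 2 solutions mod 62.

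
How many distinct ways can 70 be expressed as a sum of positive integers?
4087968

p(n) counts ways to write n as a sum of positive integers (order ignored).
Euler's pentagonal recurrence: p(k) = p(k-1) + p(k-2) - p(k-5) - p(k-7) + p(k-12) + p(k-15) - ... (offsets j(3j∓1)/2, signs ++--, p(0)=1, p(<0)=0).
DP table for k = 0..69: p(0)=1, p(1)=1, p(2)=2, p(3)=3, p(4)=5, p(5)=7, p(6)=11, p(7)=15, p(8)=22, p(9)=30, p(10)=42, p(11)=56, p(12)=77, p(13)=101, p(14)=135, p(15)=176, p(16)=231, p(17)=297, p(18)=385, p(19)=490, p(20)=627, p(21)=792, p(22)=1002, p(23)=1255, p(24)=1575, p(25)=1958, p(26)=2436, p(27)=3010, p(28)=3718, p(29)=4565, p(30)=5604, p(31)=6842, p(32)=8349, p(33)=10143, p(34)=12310, p(35)=14883, p(36)=17977, p(37)=21637, p(38)=26015, p(39)=31185, p(40)=37338, p(41)=44583, p(42)=53174, p(43)=63261, p(44)=75175, p(45)=89134, p(46)=105558, p(47)=124754, p(48)=147273, p(49)=173525, p(50)=204226, p(51)=239943, p(52)=281589, p(53)=329931, p(54)=386155, p(55)=451276, p(56)=526823, p(57)=614154, p(58)=715220, p(59)=831820, p(60)=966467, p(61)=1121505, p(62)=1300156, p(63)=1505499, p(64)=1741630, p(65)=2012558, p(66)=2323520, p(67)=2679689, p(68)=3087735, p(69)=3554345.
Final step: p(70) = p(69) + p(68) - p(65) - p(63) + p(58) + p(55) - p(48) - p(44) + p(35) + p(30) - p(19) - p(13) + p(0)
= 3554345 + 3087735 - 2012558 - 1505499 + 715220 + 451276 - 147273 - 75175 + 14883 + 5604 - 490 - 101 + 1
= 4087968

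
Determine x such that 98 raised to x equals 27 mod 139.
75

Baby-step giant-step with step n = ⌈√139⌉ = 12.
Baby steps 98^j mod 139 (j:value) for j=0..11: 0:1, 1:98, 2:13, 3:23, 4:30, 5:21, 6:112, 7:134, 8:66, 9:74, 10:24, 11:128.
Giant-step multiplier: 98^(-12) ≡ 98^(138-12) = 98^126 ≡ 45 (mod 139).
Giant steps γ_i = 27·45^i mod 139: γ_0=27, γ_1=103, γ_2=48, γ_3=75, γ_4=39, γ_5=87, γ_6=23 (in table at j=3).
x = i·n + j = 6·12 + 3 = 75.
Check: 98^75 ≡ 27 (mod 139).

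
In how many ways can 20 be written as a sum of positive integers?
627

p(n) counts ways to write n as a sum of positive integers (order ignored).
Euler's pentagonal recurrence: p(k) = p(k-1) + p(k-2) - p(k-5) - p(k-7) + p(k-12) + p(k-15) - ... (offsets j(3j∓1)/2, signs ++--, p(0)=1, p(<0)=0).
DP table for k = 0..19: p(0)=1, p(1)=1, p(2)=2, p(3)=3, p(4)=5, p(5)=7, p(6)=11, p(7)=15, p(8)=22, p(9)=30, p(10)=42, p(11)=56, p(12)=77, p(13)=101, p(14)=135, p(15)=176, p(16)=231, p(17)=297, p(18)=385, p(19)=490.
Final step: p(20) = p(19) + p(18) - p(15) - p(13) + p(8) + p(5)
= 490 + 385 - 176 - 101 + 22 + 7
= 627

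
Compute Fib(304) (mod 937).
720

Matrix identity: Q^n = [[F_(n+1), F_n], [F_n, F_(n-1)]] with Q = [[1,1],[1,0]].
n = 304 = 100110000₂. Square-and-multiply, entries mod 937:
Q^1 = [[1,1],[1,0]]
Q^2 = (Q^1)² = [[2,1],[1,1]]
Q^4 = (Q^2)² = [[5,3],[3,2]]
Q^9 = (Q^4)²·Q = [[55,34],[34,21]]
Q^19 = (Q^9)²·Q = [[206,433],[433,710]]
Q^38 = (Q^19)² = [[360,277],[277,83]]
Q^76 = (Q^38)² = [[189,901],[901,225]]
Q^152 = (Q^76)² = [[474,88],[88,386]]
Q^304 = (Q^152)² = [[44,720],[720,261]]
F_304 mod 937 = Q^304[0][1] = 720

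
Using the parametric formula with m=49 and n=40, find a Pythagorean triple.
(801, 3920, 4001)

Euclid's formula: a = m² - n², b = 2mn, c = m² + n²
m = 49, n = 40
a = 49² - 40² = 2401 - 1600 = 801
b = 2 × 49 × 40 = 3920
c = 49² + 40² = 2401 + 1600 = 4001
Verification: 801² + 3920² = 641601 + 15366400 = 16008001 = 4001² ✓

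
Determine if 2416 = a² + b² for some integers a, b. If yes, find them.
Not possible

Factorization: 2416 = 2^4 × 151
By Fermat: n is sum of two squares iff every prime p ≡ 3 (mod 4) appears to even power.
Prime(s) ≡ 3 (mod 4) with odd exponent: [(151, 1)]
Therefore 2416 cannot be expressed as a² + b².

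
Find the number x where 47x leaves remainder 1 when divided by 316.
195

gcd(47, 316) = 1, so the inverse exists.
Extended Euclidean algorithm on (316, 47):
316 = 6 × 47 + 34  ⟹  34 = (1)·316 + (-6)·47
47 = 1 × 34 + 13  ⟹  13 = (-1)·316 + (7)·47
34 = 2 × 13 + 8  ⟹  8 = (3)·316 + (-20)·47
13 = 1 × 8 + 5  ⟹  5 = (-4)·316 + (27)·47
8 = 1 × 5 + 3  ⟹  3 = (7)·316 + (-47)·47
5 = 1 × 3 + 2  ⟹  2 = (-11)·316 + (74)·47
3 = 1 × 2 + 1  ⟹  1 = (18)·316 + (-121)·47
So (-121)·47 ≡ 1 (mod 316), i.e. 47^(-1) ≡ -121 ≡ 195 (mod 316).
Check: 47 × 195 = 9165 ≡ 1 (mod 316)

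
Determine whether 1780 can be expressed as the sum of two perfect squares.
4² + 42² (a=4, b=42)

Factorization: 1780 = 2^2 × 5 × 89
By Fermat: n is sum of two squares iff every prime p ≡ 3 (mod 4) appears to even power.
All primes ≡ 3 (mod 4) appear to even power.
Search a = 0, 1, 2, … for 1780 - a² a perfect square: first hit at a = 4: 1780 - 16 = 1764 = 42².
1780 = 4² + 42² = 16 + 1764 ✓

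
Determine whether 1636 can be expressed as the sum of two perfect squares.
6² + 40² (a=6, b=40)

Factorization: 1636 = 2^2 × 409
By Fermat: n is sum of two squares iff every prime p ≡ 3 (mod 4) appears to even power.
All primes ≡ 3 (mod 4) appear to even power.
Search a = 0, 1, 2, … for 1636 - a² a perfect square: first hit at a = 6: 1636 - 36 = 1600 = 40².
1636 = 6² + 40² = 36 + 1600 ✓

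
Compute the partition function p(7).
15

p(n) counts ways to write n as a sum of positive integers (order ignored).
Examples: 7; 6 + 1; 5 + 2; 5 + 1 + 1; 4 + 3; ... (15 total)
p(7) = 15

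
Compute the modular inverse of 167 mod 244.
19

gcd(167, 244) = 1, so the inverse exists.
Extended Euclidean algorithm on (244, 167):
244 = 1 × 167 + 77  ⟹  77 = (1)·244 + (-1)·167
167 = 2 × 77 + 13  ⟹  13 = (-2)·244 + (3)·167
77 = 5 × 13 + 12  ⟹  12 = (11)·244 + (-16)·167
13 = 1 × 12 + 1  ⟹  1 = (-13)·244 + (19)·167
So (19)·167 ≡ 1 (mod 244), i.e. 167^(-1) ≡ 19 (mod 244).
Check: 167 × 19 = 3173 ≡ 1 (mod 244)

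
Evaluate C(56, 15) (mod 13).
11

Using Lucas' theorem:
Write n=56 and k=15 in base 13:
n in base 13: [4, 4]
k in base 13: [1, 2]
C(56,15) mod 13 = ∏ C(n_i, k_i) mod 13
Digit binomials (mod 13): C(4,1) = 4; C(4,2) = 6
Product: 4 × 6 = 24 ≡ 11 (mod 13)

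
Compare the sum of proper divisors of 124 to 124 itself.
deficient

Proper divisors of 124: sum = 1 + 2 + 4 + 31 + 62 = 100
Since 100 < 124, 124 is deficient.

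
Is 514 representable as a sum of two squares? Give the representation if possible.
15² + 17² (a=15, b=17)

Factorization: 514 = 2 × 257
By Fermat: n is sum of two squares iff every prime p ≡ 3 (mod 4) appears to even power.
All primes ≡ 3 (mod 4) appear to even power.
Search a = 0, 1, 2, … for 514 - a² a perfect square: first hit at a = 15: 514 - 225 = 289 = 17².
514 = 15² + 17² = 225 + 289 ✓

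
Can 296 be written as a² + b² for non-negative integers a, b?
10² + 14² (a=10, b=14)

Factorization: 296 = 2^3 × 37
By Fermat: n is sum of two squares iff every prime p ≡ 3 (mod 4) appears to even power.
All primes ≡ 3 (mod 4) appear to even power.
Search a = 0, 1, 2, … for 296 - a² a perfect square: first hit at a = 10: 296 - 100 = 196 = 14².
296 = 10² + 14² = 100 + 196 ✓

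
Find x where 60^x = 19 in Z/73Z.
34

Baby-step giant-step with step n = ⌈√73⌉ = 9.
Baby steps 60^j mod 73 (j:value) for j=0..8: 0:1, 1:60, 2:23, 3:66, 4:18, 5:58, 6:49, 7:20, 8:32.
Giant-step multiplier: 60^(-9) ≡ 60^(72-9) = 60^63 ≡ 10 (mod 73).
Giant steps γ_i = 19·10^i mod 73: γ_0=19, γ_1=44, γ_2=2, γ_3=20 (in table at j=7).
x = i·n + j = 3·9 + 7 = 34.
Check: 60^34 ≡ 19 (mod 73).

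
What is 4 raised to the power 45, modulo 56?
8

Repeated squaring. Binary of 45 = 101101.
4^1 ≡ 4 (mod 56); 4^2 ≡ 16 (mod 56); 4^4 ≡ 32 (mod 56); 4^8 ≡ 16 (mod 56); 4^16 ≡ 32 (mod 56); 4^32 ≡ 16 (mod 56)
4^45 = 4^1 × 4^4 × 4^8 × 4^32 ≡ 8 (mod 56)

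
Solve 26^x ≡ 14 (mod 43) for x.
16

Baby-step giant-step with step n = ⌈√43⌉ = 7.
Baby steps 26^j mod 43 (j:value) for j=0..6: 0:1, 1:26, 2:31, 3:32, 4:15, 5:3, 6:35.
Giant-step multiplier: 26^(-7) ≡ 26^(42-7) = 26^35 ≡ 37 (mod 43).
Giant steps γ_i = 14·37^i mod 43: γ_0=14, γ_1=2, γ_2=31 (in table at j=2).
x = i·n + j = 2·7 + 2 = 16.
Check: 26^16 ≡ 14 (mod 43).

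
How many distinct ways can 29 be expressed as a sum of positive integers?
4565

p(n) counts ways to write n as a sum of positive integers (order ignored).
Euler's pentagonal recurrence: p(k) = p(k-1) + p(k-2) - p(k-5) - p(k-7) + p(k-12) + p(k-15) - ... (offsets j(3j∓1)/2, signs ++--, p(0)=1, p(<0)=0).
DP table for k = 0..28: p(0)=1, p(1)=1, p(2)=2, p(3)=3, p(4)=5, p(5)=7, p(6)=11, p(7)=15, p(8)=22, p(9)=30, p(10)=42, p(11)=56, p(12)=77, p(13)=101, p(14)=135, p(15)=176, p(16)=231, p(17)=297, p(18)=385, p(19)=490, p(20)=627, p(21)=792, p(22)=1002, p(23)=1255, p(24)=1575, p(25)=1958, p(26)=2436, p(27)=3010, p(28)=3718.
Final step: p(29) = p(28) + p(27) - p(24) - p(22) + p(17) + p(14) - p(7) - p(3)
= 3718 + 3010 - 1575 - 1002 + 297 + 135 - 15 - 3
= 4565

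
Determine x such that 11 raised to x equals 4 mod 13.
2

Baby-step giant-step with step n = ⌈√13⌉ = 4.
Baby steps 11^j mod 13 (j:value) for j=0..3: 0:1, 1:11, 2:4, 3:5.
h = 4 is already in the table at j=2, so x = 2.
Check: 11^2 ≡ 4 (mod 13).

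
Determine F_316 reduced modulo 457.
271

Matrix identity: Q^n = [[F_(n+1), F_n], [F_n, F_(n-1)]] with Q = [[1,1],[1,0]].
n = 316 = 100111100₂. Square-and-multiply, entries mod 457:
Q^1 = [[1,1],[1,0]]
Q^2 = (Q^1)² = [[2,1],[1,1]]
Q^4 = (Q^2)² = [[5,3],[3,2]]
Q^9 = (Q^4)²·Q = [[55,34],[34,21]]
Q^19 = (Q^9)²·Q = [[367,68],[68,299]]
Q^39 = (Q^19)²·Q = [[430,385],[385,45]]
Q^79 = (Q^39)²·Q = [[47,429],[429,75]]
Q^158 = (Q^79)² = [[251,240],[240,11]]
Q^316 = (Q^158)² = [[410,271],[271,139]]
F_316 mod 457 = Q^316[0][1] = 271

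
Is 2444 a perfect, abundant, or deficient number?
deficient

Proper divisors of 2444: sum = 1 + 2 + 4 + 13 + 26 + 47 + 52 + 94 + 188 + 611 + 1222 = 2260
Since 2260 < 2444, 2444 is deficient.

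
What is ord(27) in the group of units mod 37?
6

37 is prime, so ord(27) divides φ(37) = 36.
Divisors of 36: 1, 2, 3, 4, 6, 9, 12, 18, 36.
Repeated squaring: 27^1 ≡ 27, 27^2 ≡ 26, 27^4 ≡ 10, 27^8 ≡ 26, 27^16 ≡ 10, 27^32 ≡ 26 (mod 37).
Test 27^d mod 37 for each divisor d in increasing order:
27^1 ≡ 27
27^2 ≡ 26
27^3 = 27^2·27^1 ≡ 36
27^4 ≡ 10
27^6 = 27^4·27^2 ≡ 1  ← first divisor giving 1
The order is 6.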